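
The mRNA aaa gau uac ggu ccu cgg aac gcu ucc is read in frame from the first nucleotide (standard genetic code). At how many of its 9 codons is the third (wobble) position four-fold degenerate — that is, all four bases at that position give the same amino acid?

5

Codon 1 AAA (Lys): third position 2-fold.
Codon 2 GAU (Asp): third position 2-fold.
Codon 3 UAC (Tyr): third position 2-fold.
Codon 4 GGU (Gly): third position 4-fold.
Codon 5 CCU (Pro): third position 4-fold.
Codon 6 CGG (Arg): third position 4-fold.
Codon 7 AAC (Asn): third position 2-fold.
Codon 8 GCU (Ala): third position 4-fold.
Codon 9 UCC (Ser): third position 4-fold.
Four-fold degenerate third positions: 5.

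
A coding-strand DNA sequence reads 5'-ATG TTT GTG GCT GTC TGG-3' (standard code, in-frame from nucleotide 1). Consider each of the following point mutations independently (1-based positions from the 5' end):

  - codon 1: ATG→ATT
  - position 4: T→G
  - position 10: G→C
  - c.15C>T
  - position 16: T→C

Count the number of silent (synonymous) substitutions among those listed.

1

Codon 1: ATG (Met) → ATT (Ile) — missense.
Codon 2: TTT (Phe) → GTT (Val) — missense.
Codon 4: GCT (Ala) → CCT (Pro) — missense.
Codon 5: GTC (Val) → GTT (Val) — synonymous.
Codon 6: TGG (Trp) → CGG (Arg) — missense.
Synonymous: 1 of 5.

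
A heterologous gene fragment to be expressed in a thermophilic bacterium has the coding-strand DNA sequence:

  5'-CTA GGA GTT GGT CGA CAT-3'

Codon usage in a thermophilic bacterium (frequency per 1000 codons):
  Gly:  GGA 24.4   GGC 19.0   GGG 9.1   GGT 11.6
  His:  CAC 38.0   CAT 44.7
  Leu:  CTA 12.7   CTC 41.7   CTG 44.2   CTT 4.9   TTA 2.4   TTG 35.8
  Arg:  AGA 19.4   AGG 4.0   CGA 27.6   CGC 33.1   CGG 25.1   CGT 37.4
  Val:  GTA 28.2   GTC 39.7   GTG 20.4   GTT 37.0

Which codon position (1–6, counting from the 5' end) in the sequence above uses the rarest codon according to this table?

Codon 1 CTA (Leu): 12.7 per 1000.
Codon 2 GGA (Gly): 24.4 per 1000.
Codon 3 GTT (Val): 37.0 per 1000.
Codon 4 GGT (Gly): 11.6 per 1000.
Codon 5 CGA (Arg): 27.6 per 1000.
Codon 6 CAT (His): 44.7 per 1000.
Lowest frequency is 11.6 at codon 4.

4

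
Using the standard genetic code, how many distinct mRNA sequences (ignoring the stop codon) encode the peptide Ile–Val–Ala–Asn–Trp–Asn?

Ile: 3 codons.
Val: 4 codons.
Ala: 4 codons.
Asn: 2 codons.
Trp: 1 codon.
Asn: 2 codons.
3 × 4 × 4 × 2 × 1 × 2 = 192.

192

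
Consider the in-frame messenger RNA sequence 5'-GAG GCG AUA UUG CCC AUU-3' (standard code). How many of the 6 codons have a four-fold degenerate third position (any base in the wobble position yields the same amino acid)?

Codon 1 GAG (Glu): third position 2-fold.
Codon 2 GCG (Ala): third position 4-fold.
Codon 3 AUA (Ile): third position 3-fold.
Codon 4 UUG (Leu): third position 2-fold.
Codon 5 CCC (Pro): third position 4-fold.
Codon 6 AUU (Ile): third position 3-fold.
Four-fold degenerate third positions: 2.

2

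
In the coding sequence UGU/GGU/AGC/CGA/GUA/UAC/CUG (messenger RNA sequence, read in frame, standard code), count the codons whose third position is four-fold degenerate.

Codon 1 UGU (Cys): third position 2-fold.
Codon 2 GGU (Gly): third position 4-fold.
Codon 3 AGC (Ser): third position 2-fold.
Codon 4 CGA (Arg): third position 4-fold.
Codon 5 GUA (Val): third position 4-fold.
Codon 6 UAC (Tyr): third position 2-fold.
Codon 7 CUG (Leu): third position 4-fold.
Four-fold degenerate third positions: 4.

4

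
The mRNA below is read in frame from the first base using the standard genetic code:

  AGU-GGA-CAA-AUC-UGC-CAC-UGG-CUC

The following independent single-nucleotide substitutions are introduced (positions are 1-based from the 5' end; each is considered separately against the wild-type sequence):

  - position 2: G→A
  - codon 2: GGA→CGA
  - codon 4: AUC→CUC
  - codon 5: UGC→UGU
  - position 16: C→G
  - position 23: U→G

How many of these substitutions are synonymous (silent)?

1

Codon 1: AGU (Ser) → AAU (Asn) — missense.
Codon 2: GGA (Gly) → CGA (Arg) — missense.
Codon 4: AUC (Ile) → CUC (Leu) — missense.
Codon 5: UGC (Cys) → UGU (Cys) — synonymous.
Codon 6: CAC (His) → GAC (Asp) — missense.
Codon 8: CUC (Leu) → CGC (Arg) — missense.
Synonymous: 1 of 6.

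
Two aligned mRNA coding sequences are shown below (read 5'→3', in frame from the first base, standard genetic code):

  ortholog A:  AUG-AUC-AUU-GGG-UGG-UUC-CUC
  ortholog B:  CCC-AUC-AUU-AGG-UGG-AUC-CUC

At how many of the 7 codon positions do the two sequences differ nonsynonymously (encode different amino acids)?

Codon 1: AUG Met / CCC Pro — nonsynonymous.
Codon 2: AUC Ile / AUC Ile — identical.
Codon 3: AUU Ile / AUU Ile — identical.
Codon 4: GGG Gly / AGG Arg — nonsynonymous.
Codon 5: UGG Trp / UGG Trp — identical.
Codon 6: UUC Phe / AUC Ile — nonsynonymous.
Codon 7: CUC Leu / CUC Leu — identical.
Nonsynonymous differences: 3.

3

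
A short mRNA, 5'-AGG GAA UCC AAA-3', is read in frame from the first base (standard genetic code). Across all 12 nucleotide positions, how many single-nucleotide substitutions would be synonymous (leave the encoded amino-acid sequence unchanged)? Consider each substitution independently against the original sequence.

7

Codon 1 (AGG, Arg): 2 synonymous substitutions.
Codon 2 (GAA, Glu): 1 synonymous substitution.
Codon 3 (UCC, Ser): 3 synonymous substitutions.
Codon 4 (AAA, Lys): 1 synonymous substitution.
Total: 2 + 1 + 3 + 1 = 7.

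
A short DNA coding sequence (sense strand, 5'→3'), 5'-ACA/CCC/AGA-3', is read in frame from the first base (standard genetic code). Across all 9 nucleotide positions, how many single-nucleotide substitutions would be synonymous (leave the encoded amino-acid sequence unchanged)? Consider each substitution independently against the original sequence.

Codon 1 (ACA, Thr): 3 synonymous substitutions.
Codon 2 (CCC, Pro): 3 synonymous substitutions.
Codon 3 (AGA, Arg): 2 synonymous substitutions.
Total: 3 + 3 + 2 = 8.

8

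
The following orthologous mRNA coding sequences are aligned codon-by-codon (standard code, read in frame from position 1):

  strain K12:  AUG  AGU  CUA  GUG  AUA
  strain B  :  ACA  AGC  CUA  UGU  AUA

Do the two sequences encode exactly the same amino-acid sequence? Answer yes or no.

Codon 1: AUG Met / ACA Thr — nonsynonymous.
Codon 2: AGU Ser / AGC Ser — synonymous.
Codon 3: CUA Leu / CUA Leu — identical.
Codon 4: GUG Val / UGU Cys — nonsynonymous.
Codon 5: AUA Ile / AUA Ile — identical.
Nonsynonymous differences: 2 → different protein.

no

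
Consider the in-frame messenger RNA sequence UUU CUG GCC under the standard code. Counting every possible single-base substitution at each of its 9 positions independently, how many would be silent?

8

Codon 1 (UUU, Phe): 1 synonymous substitution.
Codon 2 (CUG, Leu): 4 synonymous substitutions.
Codon 3 (GCC, Ala): 3 synonymous substitutions.
Total: 1 + 4 + 3 = 8.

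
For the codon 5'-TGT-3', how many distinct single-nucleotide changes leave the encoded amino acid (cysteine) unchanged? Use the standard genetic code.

Position 1: none → 0 synonymous.
Position 2: none → 0 synonymous.
Position 3: TGC → 1 synonymous.
Total: 0 + 0 + 1 = 1.

1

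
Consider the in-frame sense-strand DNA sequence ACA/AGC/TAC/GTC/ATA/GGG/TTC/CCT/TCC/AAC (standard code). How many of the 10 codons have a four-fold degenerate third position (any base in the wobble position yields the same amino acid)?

Codon 1 ACA (Thr): third position 4-fold.
Codon 2 AGC (Ser): third position 2-fold.
Codon 3 TAC (Tyr): third position 2-fold.
Codon 4 GTC (Val): third position 4-fold.
Codon 5 ATA (Ile): third position 3-fold.
Codon 6 GGG (Gly): third position 4-fold.
Codon 7 TTC (Phe): third position 2-fold.
Codon 8 CCT (Pro): third position 4-fold.
Codon 9 TCC (Ser): third position 4-fold.
Codon 10 AAC (Asn): third position 2-fold.
Four-fold degenerate third positions: 5.

5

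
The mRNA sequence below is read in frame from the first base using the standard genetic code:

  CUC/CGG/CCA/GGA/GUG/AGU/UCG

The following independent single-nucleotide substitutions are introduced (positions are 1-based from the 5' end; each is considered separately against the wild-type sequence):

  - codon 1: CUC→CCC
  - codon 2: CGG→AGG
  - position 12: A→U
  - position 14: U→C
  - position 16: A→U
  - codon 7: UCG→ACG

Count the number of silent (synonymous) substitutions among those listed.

Codon 1: CUC (Leu) → CCC (Pro) — missense.
Codon 2: CGG (Arg) → AGG (Arg) — synonymous.
Codon 4: GGA (Gly) → GGU (Gly) — synonymous.
Codon 5: GUG (Val) → GCG (Ala) — missense.
Codon 6: AGU (Ser) → UGU (Cys) — missense.
Codon 7: UCG (Ser) → ACG (Thr) — missense.
Synonymous: 2 of 6.

2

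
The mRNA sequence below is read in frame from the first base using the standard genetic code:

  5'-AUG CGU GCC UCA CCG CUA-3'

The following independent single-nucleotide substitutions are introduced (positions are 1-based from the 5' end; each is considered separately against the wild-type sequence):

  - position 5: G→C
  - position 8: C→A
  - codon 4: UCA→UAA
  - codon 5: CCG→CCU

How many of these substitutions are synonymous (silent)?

Codon 2: CGU (Arg) → CCU (Pro) — missense.
Codon 3: GCC (Ala) → GAC (Asp) — missense.
Codon 4: UCA (Ser) → UAA (Stop) — nonsense.
Codon 5: CCG (Pro) → CCU (Pro) — synonymous.
Synonymous: 1 of 4.

1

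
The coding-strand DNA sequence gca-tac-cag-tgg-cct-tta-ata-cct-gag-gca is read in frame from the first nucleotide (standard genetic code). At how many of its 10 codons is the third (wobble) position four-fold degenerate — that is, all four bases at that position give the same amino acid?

Codon 1 GCA (Ala): third position 4-fold.
Codon 2 TAC (Tyr): third position 2-fold.
Codon 3 CAG (Gln): third position 2-fold.
Codon 4 TGG (Trp): third position 1-fold.
Codon 5 CCT (Pro): third position 4-fold.
Codon 6 TTA (Leu): third position 2-fold.
Codon 7 ATA (Ile): third position 3-fold.
Codon 8 CCT (Pro): third position 4-fold.
Codon 9 GAG (Glu): third position 2-fold.
Codon 10 GCA (Ala): third position 4-fold.
Four-fold degenerate third positions: 4.

4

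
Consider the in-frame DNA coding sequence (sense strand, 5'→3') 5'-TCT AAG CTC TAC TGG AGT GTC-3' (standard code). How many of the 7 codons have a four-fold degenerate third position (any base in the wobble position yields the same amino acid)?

3

Codon 1 TCT (Ser): third position 4-fold.
Codon 2 AAG (Lys): third position 2-fold.
Codon 3 CTC (Leu): third position 4-fold.
Codon 4 TAC (Tyr): third position 2-fold.
Codon 5 TGG (Trp): third position 1-fold.
Codon 6 AGT (Ser): third position 2-fold.
Codon 7 GTC (Val): third position 4-fold.
Four-fold degenerate third positions: 3.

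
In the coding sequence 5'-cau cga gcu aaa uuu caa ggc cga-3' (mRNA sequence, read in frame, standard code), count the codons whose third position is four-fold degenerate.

Codon 1 CAU (His): third position 2-fold.
Codon 2 CGA (Arg): third position 4-fold.
Codon 3 GCU (Ala): third position 4-fold.
Codon 4 AAA (Lys): third position 2-fold.
Codon 5 UUU (Phe): third position 2-fold.
Codon 6 CAA (Gln): third position 2-fold.
Codon 7 GGC (Gly): third position 4-fold.
Codon 8 CGA (Arg): third position 4-fold.
Four-fold degenerate third positions: 4.

4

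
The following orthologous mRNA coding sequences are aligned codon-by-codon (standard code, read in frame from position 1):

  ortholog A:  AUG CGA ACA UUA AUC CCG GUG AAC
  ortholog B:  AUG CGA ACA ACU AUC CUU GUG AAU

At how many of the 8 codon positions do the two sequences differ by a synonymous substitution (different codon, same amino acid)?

1

Codon 1: AUG Met / AUG Met — identical.
Codon 2: CGA Arg / CGA Arg — identical.
Codon 3: ACA Thr / ACA Thr — identical.
Codon 4: UUA Leu / ACU Thr — nonsynonymous.
Codon 5: AUC Ile / AUC Ile — identical.
Codon 6: CCG Pro / CUU Leu — nonsynonymous.
Codon 7: GUG Val / GUG Val — identical.
Codon 8: AAC Asn / AAU Asn — synonymous.
Synonymous differences: 1.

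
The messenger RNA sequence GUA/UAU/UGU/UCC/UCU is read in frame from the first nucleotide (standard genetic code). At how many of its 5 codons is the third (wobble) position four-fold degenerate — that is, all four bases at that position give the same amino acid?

3

Codon 1 GUA (Val): third position 4-fold.
Codon 2 UAU (Tyr): third position 2-fold.
Codon 3 UGU (Cys): third position 2-fold.
Codon 4 UCC (Ser): third position 4-fold.
Codon 5 UCU (Ser): third position 4-fold.
Four-fold degenerate third positions: 3.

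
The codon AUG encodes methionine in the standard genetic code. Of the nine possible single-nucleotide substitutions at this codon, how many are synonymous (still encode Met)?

Position 1: none → 0 synonymous.
Position 2: none → 0 synonymous.
Position 3: none → 0 synonymous.
Total: 0 + 0 + 0 = 0.

0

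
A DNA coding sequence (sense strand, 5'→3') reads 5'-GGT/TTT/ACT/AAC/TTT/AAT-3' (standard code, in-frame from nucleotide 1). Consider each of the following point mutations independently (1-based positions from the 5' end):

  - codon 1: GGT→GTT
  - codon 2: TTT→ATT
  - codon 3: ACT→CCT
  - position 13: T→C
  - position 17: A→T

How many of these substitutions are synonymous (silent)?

Codon 1: GGT (Gly) → GTT (Val) — missense.
Codon 2: TTT (Phe) → ATT (Ile) — missense.
Codon 3: ACT (Thr) → CCT (Pro) — missense.
Codon 5: TTT (Phe) → CTT (Leu) — missense.
Codon 6: AAT (Asn) → ATT (Ile) — missense.
Synonymous: 0 of 5.

0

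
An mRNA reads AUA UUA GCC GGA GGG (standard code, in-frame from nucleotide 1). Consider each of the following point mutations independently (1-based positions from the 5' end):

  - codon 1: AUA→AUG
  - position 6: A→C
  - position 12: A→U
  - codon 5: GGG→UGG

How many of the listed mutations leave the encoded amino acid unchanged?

Codon 1: AUA (Ile) → AUG (Met) — missense.
Codon 2: UUA (Leu) → UUC (Phe) — missense.
Codon 4: GGA (Gly) → GGU (Gly) — synonymous.
Codon 5: GGG (Gly) → UGG (Trp) — missense.
Synonymous: 1 of 4.

1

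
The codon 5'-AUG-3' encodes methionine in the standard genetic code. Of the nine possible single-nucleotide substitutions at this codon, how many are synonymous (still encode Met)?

0

Position 1: none → 0 synonymous.
Position 2: none → 0 synonymous.
Position 3: none → 0 synonymous.
Total: 0 + 0 + 0 = 0.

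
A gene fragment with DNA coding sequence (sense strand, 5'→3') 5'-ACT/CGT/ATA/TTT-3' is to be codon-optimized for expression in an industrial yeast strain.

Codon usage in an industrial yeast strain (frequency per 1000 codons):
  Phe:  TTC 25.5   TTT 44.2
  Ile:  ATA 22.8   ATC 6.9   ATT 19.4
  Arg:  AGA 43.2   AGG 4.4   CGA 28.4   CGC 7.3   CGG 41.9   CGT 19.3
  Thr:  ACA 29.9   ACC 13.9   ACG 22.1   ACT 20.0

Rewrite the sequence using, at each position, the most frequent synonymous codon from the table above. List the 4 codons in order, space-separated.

Codon 1 (Thr): best is ACA at 29.9.
Codon 2 (Arg): best is AGA at 43.2.
Codon 3 (Ile): best is ATA at 22.8.
Codon 4 (Phe): best is TTT at 44.2.

ACA AGA ATA TTT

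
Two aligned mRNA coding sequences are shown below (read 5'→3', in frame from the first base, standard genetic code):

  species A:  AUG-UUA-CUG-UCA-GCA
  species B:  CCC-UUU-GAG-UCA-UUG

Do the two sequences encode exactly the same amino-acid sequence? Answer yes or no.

Codon 1: AUG Met / CCC Pro — nonsynonymous.
Codon 2: UUA Leu / UUU Phe — nonsynonymous.
Codon 3: CUG Leu / GAG Glu — nonsynonymous.
Codon 4: UCA Ser / UCA Ser — identical.
Codon 5: GCA Ala / UUG Leu — nonsynonymous.
Nonsynonymous differences: 4 → different protein.

no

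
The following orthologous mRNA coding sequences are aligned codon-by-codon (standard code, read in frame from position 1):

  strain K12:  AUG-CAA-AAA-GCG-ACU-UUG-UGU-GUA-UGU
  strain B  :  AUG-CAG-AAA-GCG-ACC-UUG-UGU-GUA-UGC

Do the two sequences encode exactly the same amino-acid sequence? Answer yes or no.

yes

Codon 1: AUG Met / AUG Met — identical.
Codon 2: CAA Gln / CAG Gln — synonymous.
Codon 3: AAA Lys / AAA Lys — identical.
Codon 4: GCG Ala / GCG Ala — identical.
Codon 5: ACU Thr / ACC Thr — synonymous.
Codon 6: UUG Leu / UUG Leu — identical.
Codon 7: UGU Cys / UGU Cys — identical.
Codon 8: GUA Val / GUA Val — identical.
Codon 9: UGU Cys / UGC Cys — synonymous.
Nonsynonymous differences: 0 → same protein.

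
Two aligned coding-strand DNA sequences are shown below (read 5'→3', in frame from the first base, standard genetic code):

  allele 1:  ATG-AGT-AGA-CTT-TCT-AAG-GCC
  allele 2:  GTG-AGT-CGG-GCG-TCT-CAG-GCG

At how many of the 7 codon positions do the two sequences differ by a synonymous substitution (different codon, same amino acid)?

Codon 1: ATG Met / GTG Val — nonsynonymous.
Codon 2: AGT Ser / AGT Ser — identical.
Codon 3: AGA Arg / CGG Arg — synonymous.
Codon 4: CTT Leu / GCG Ala — nonsynonymous.
Codon 5: TCT Ser / TCT Ser — identical.
Codon 6: AAG Lys / CAG Gln — nonsynonymous.
Codon 7: GCC Ala / GCG Ala — synonymous.
Synonymous differences: 2.

2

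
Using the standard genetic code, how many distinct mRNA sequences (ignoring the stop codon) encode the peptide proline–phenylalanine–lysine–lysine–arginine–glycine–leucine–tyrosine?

9216

Pro: 4 codons.
Phe: 2 codons.
Lys: 2 codons.
Lys: 2 codons.
Arg: 6 codons.
Gly: 4 codons.
Leu: 6 codons.
Tyr: 2 codons.
4 × 2 × 2 × 2 × 6 × 4 × 6 × 2 = 9216.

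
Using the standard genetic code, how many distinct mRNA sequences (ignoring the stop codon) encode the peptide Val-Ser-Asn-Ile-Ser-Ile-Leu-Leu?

Val: 4 codons.
Ser: 6 codons.
Asn: 2 codons.
Ile: 3 codons.
Ser: 6 codons.
Ile: 3 codons.
Leu: 6 codons.
Leu: 6 codons.
4 × 6 × 2 × 3 × 6 × 3 × 6 × 6 = 93312.

93312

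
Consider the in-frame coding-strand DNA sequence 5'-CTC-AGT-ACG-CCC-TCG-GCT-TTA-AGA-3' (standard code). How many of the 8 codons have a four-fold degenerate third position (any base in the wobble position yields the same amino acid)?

Codon 1 CTC (Leu): third position 4-fold.
Codon 2 AGT (Ser): third position 2-fold.
Codon 3 ACG (Thr): third position 4-fold.
Codon 4 CCC (Pro): third position 4-fold.
Codon 5 TCG (Ser): third position 4-fold.
Codon 6 GCT (Ala): third position 4-fold.
Codon 7 TTA (Leu): third position 2-fold.
Codon 8 AGA (Arg): third position 2-fold.
Four-fold degenerate third positions: 5.

5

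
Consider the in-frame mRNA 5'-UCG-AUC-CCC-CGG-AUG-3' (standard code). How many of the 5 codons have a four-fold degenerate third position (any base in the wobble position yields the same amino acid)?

Codon 1 UCG (Ser): third position 4-fold.
Codon 2 AUC (Ile): third position 3-fold.
Codon 3 CCC (Pro): third position 4-fold.
Codon 4 CGG (Arg): third position 4-fold.
Codon 5 AUG (Met): third position 1-fold.
Four-fold degenerate third positions: 3.

3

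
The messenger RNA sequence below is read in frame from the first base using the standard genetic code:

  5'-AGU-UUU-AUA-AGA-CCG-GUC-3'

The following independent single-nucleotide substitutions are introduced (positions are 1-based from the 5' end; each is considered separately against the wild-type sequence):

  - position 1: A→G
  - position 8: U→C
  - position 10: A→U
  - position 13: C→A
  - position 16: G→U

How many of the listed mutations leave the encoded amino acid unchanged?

Codon 1: AGU (Ser) → GGU (Gly) — missense.
Codon 3: AUA (Ile) → ACA (Thr) — missense.
Codon 4: AGA (Arg) → UGA (Stop) — nonsense.
Codon 5: CCG (Pro) → ACG (Thr) — missense.
Codon 6: GUC (Val) → UUC (Phe) — missense.
Synonymous: 0 of 5.

0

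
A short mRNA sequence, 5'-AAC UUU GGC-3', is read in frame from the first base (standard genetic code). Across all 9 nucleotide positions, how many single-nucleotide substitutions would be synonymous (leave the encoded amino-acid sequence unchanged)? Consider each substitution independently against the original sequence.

Codon 1 (AAC, Asn): 1 synonymous substitution.
Codon 2 (UUU, Phe): 1 synonymous substitution.
Codon 3 (GGC, Gly): 3 synonymous substitutions.
Total: 1 + 1 + 3 = 5.

5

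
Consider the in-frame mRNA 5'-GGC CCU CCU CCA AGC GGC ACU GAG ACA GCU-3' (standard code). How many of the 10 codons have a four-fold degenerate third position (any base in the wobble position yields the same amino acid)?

Codon 1 GGC (Gly): third position 4-fold.
Codon 2 CCU (Pro): third position 4-fold.
Codon 3 CCU (Pro): third position 4-fold.
Codon 4 CCA (Pro): third position 4-fold.
Codon 5 AGC (Ser): third position 2-fold.
Codon 6 GGC (Gly): third position 4-fold.
Codon 7 ACU (Thr): third position 4-fold.
Codon 8 GAG (Glu): third position 2-fold.
Codon 9 ACA (Thr): third position 4-fold.
Codon 10 GCU (Ala): third position 4-fold.
Four-fold degenerate third positions: 8.

8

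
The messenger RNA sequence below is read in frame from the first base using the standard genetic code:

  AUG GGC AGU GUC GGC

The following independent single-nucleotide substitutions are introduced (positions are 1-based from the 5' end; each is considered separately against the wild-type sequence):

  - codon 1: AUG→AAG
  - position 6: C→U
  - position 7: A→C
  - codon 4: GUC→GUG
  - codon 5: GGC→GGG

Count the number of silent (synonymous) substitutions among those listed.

Codon 1: AUG (Met) → AAG (Lys) — missense.
Codon 2: GGC (Gly) → GGU (Gly) — synonymous.
Codon 3: AGU (Ser) → CGU (Arg) — missense.
Codon 4: GUC (Val) → GUG (Val) — synonymous.
Codon 5: GGC (Gly) → GGG (Gly) — synonymous.
Synonymous: 3 of 5.

3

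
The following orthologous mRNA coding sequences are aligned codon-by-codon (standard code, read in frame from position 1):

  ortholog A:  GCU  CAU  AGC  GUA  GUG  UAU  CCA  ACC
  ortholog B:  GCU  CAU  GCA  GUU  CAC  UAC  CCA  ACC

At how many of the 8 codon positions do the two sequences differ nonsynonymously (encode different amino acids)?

2

Codon 1: GCU Ala / GCU Ala — identical.
Codon 2: CAU His / CAU His — identical.
Codon 3: AGC Ser / GCA Ala — nonsynonymous.
Codon 4: GUA Val / GUU Val — synonymous.
Codon 5: GUG Val / CAC His — nonsynonymous.
Codon 6: UAU Tyr / UAC Tyr — synonymous.
Codon 7: CCA Pro / CCA Pro — identical.
Codon 8: ACC Thr / ACC Thr — identical.
Nonsynonymous differences: 2.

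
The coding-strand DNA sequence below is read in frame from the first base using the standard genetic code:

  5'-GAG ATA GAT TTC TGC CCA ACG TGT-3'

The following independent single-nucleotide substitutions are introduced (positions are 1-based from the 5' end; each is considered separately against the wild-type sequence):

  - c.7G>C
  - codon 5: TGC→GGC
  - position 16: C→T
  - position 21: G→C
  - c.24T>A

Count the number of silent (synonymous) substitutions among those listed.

Codon 3: GAT (Asp) → CAT (His) — missense.
Codon 5: TGC (Cys) → GGC (Gly) — missense.
Codon 6: CCA (Pro) → TCA (Ser) — missense.
Codon 7: ACG (Thr) → ACC (Thr) — synonymous.
Codon 8: TGT (Cys) → TGA (Stop) — nonsense.
Synonymous: 1 of 5.

1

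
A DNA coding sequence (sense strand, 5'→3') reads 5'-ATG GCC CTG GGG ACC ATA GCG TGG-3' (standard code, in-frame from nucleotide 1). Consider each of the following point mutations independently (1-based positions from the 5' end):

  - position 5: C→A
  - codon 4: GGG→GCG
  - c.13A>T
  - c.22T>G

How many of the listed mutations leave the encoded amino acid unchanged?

0

Codon 2: GCC (Ala) → GAC (Asp) — missense.
Codon 4: GGG (Gly) → GCG (Ala) — missense.
Codon 5: ACC (Thr) → TCC (Ser) — missense.
Codon 8: TGG (Trp) → GGG (Gly) — missense.
Synonymous: 0 of 4.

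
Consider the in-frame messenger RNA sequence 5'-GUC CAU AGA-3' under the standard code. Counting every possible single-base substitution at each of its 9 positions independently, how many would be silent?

Codon 1 (GUC, Val): 3 synonymous substitutions.
Codon 2 (CAU, His): 1 synonymous substitution.
Codon 3 (AGA, Arg): 2 synonymous substitutions.
Total: 3 + 1 + 2 = 6.

6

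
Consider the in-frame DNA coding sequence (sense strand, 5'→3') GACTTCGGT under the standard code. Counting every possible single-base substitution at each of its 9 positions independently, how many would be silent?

5

Codon 1 (GAC, Asp): 1 synonymous substitution.
Codon 2 (TTC, Phe): 1 synonymous substitution.
Codon 3 (GGT, Gly): 3 synonymous substitutions.
Total: 1 + 1 + 3 = 5.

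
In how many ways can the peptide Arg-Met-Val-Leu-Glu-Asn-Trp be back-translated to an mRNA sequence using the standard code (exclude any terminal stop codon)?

Arg: 6 codons.
Met: 1 codon.
Val: 4 codons.
Leu: 6 codons.
Glu: 2 codons.
Asn: 2 codons.
Trp: 1 codon.
6 × 1 × 4 × 6 × 2 × 2 × 1 = 576.

576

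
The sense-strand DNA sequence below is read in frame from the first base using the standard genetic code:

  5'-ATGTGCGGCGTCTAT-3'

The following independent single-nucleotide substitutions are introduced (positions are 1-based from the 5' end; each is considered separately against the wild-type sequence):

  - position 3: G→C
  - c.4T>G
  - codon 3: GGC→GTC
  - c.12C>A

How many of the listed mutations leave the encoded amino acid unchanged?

Codon 1: ATG (Met) → ATC (Ile) — missense.
Codon 2: TGC (Cys) → GGC (Gly) — missense.
Codon 3: GGC (Gly) → GTC (Val) — missense.
Codon 4: GTC (Val) → GTA (Val) — synonymous.
Synonymous: 1 of 4.

1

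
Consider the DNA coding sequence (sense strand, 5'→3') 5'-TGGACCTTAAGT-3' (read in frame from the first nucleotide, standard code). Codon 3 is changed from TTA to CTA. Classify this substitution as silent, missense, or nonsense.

silent

Position 7 falls in codon 3: TTA → Leu.
After the substitution the codon is CTA → Leu.
Both encode Leu, so the change is synonymous.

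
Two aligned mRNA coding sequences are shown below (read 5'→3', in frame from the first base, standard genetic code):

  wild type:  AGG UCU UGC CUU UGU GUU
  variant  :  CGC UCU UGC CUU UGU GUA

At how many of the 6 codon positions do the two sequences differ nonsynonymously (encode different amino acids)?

0

Codon 1: AGG Arg / CGC Arg — synonymous.
Codon 2: UCU Ser / UCU Ser — identical.
Codon 3: UGC Cys / UGC Cys — identical.
Codon 4: CUU Leu / CUU Leu — identical.
Codon 5: UGU Cys / UGU Cys — identical.
Codon 6: GUU Val / GUA Val — synonymous.
Nonsynonymous differences: 0.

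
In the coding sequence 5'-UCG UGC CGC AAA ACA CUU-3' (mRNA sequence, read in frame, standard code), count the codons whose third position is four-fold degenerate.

4

Codon 1 UCG (Ser): third position 4-fold.
Codon 2 UGC (Cys): third position 2-fold.
Codon 3 CGC (Arg): third position 4-fold.
Codon 4 AAA (Lys): third position 2-fold.
Codon 5 ACA (Thr): third position 4-fold.
Codon 6 CUU (Leu): third position 4-fold.
Four-fold degenerate third positions: 4.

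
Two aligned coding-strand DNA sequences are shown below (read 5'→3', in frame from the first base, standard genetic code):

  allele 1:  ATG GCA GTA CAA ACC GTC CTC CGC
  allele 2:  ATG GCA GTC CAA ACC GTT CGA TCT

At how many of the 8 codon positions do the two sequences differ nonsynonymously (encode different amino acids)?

2

Codon 1: ATG Met / ATG Met — identical.
Codon 2: GCA Ala / GCA Ala — identical.
Codon 3: GTA Val / GTC Val — synonymous.
Codon 4: CAA Gln / CAA Gln — identical.
Codon 5: ACC Thr / ACC Thr — identical.
Codon 6: GTC Val / GTT Val — synonymous.
Codon 7: CTC Leu / CGA Arg — nonsynonymous.
Codon 8: CGC Arg / TCT Ser — nonsynonymous.
Nonsynonymous differences: 2.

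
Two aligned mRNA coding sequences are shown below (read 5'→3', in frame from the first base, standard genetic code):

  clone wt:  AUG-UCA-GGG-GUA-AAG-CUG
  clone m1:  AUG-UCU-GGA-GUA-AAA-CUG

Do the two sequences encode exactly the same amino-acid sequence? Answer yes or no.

yes

Codon 1: AUG Met / AUG Met — identical.
Codon 2: UCA Ser / UCU Ser — synonymous.
Codon 3: GGG Gly / GGA Gly — synonymous.
Codon 4: GUA Val / GUA Val — identical.
Codon 5: AAG Lys / AAA Lys — synonymous.
Codon 6: CUG Leu / CUG Leu — identical.
Nonsynonymous differences: 0 → same protein.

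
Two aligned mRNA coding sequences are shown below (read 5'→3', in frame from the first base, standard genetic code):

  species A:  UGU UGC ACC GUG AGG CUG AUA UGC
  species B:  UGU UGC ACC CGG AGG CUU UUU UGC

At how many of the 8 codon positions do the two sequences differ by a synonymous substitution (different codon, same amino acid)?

Codon 1: UGU Cys / UGU Cys — identical.
Codon 2: UGC Cys / UGC Cys — identical.
Codon 3: ACC Thr / ACC Thr — identical.
Codon 4: GUG Val / CGG Arg — nonsynonymous.
Codon 5: AGG Arg / AGG Arg — identical.
Codon 6: CUG Leu / CUU Leu — synonymous.
Codon 7: AUA Ile / UUU Phe — nonsynonymous.
Codon 8: UGC Cys / UGC Cys — identical.
Synonymous differences: 1.

1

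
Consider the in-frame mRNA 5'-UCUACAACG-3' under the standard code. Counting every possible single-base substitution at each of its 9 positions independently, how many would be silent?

9

Codon 1 (UCU, Ser): 3 synonymous substitutions.
Codon 2 (ACA, Thr): 3 synonymous substitutions.
Codon 3 (ACG, Thr): 3 synonymous substitutions.
Total: 3 + 3 + 3 = 9.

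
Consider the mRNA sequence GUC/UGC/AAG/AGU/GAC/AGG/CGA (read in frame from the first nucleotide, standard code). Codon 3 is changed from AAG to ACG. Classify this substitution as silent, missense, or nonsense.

Position 8 falls in codon 3: AAG → Lys.
After the substitution the codon is ACG → Thr.
Lys ≠ Thr, so this is a missense mutation.

missense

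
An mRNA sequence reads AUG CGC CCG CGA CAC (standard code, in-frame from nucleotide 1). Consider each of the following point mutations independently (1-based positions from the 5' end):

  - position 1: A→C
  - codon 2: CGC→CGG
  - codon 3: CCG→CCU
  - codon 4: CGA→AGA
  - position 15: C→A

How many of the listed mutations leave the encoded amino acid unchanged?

3

Codon 1: AUG (Met) → CUG (Leu) — missense.
Codon 2: CGC (Arg) → CGG (Arg) — synonymous.
Codon 3: CCG (Pro) → CCU (Pro) — synonymous.
Codon 4: CGA (Arg) → AGA (Arg) — synonymous.
Codon 5: CAC (His) → CAA (Gln) — missense.
Synonymous: 3 of 5.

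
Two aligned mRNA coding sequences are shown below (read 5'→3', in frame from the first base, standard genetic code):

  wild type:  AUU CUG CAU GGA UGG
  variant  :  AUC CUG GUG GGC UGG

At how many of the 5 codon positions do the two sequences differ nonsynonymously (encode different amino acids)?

Codon 1: AUU Ile / AUC Ile — synonymous.
Codon 2: CUG Leu / CUG Leu — identical.
Codon 3: CAU His / GUG Val — nonsynonymous.
Codon 4: GGA Gly / GGC Gly — synonymous.
Codon 5: UGG Trp / UGG Trp — identical.
Nonsynonymous differences: 1.

1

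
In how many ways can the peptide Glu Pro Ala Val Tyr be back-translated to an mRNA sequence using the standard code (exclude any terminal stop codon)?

Glu: 2 codons.
Pro: 4 codons.
Ala: 4 codons.
Val: 4 codons.
Tyr: 2 codons.
2 × 4 × 4 × 4 × 2 = 256.

256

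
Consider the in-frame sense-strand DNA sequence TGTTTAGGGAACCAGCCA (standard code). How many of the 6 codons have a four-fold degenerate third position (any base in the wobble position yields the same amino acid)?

Codon 1 TGT (Cys): third position 2-fold.
Codon 2 TTA (Leu): third position 2-fold.
Codon 3 GGG (Gly): third position 4-fold.
Codon 4 AAC (Asn): third position 2-fold.
Codon 5 CAG (Gln): third position 2-fold.
Codon 6 CCA (Pro): third position 4-fold.
Four-fold degenerate third positions: 2.

2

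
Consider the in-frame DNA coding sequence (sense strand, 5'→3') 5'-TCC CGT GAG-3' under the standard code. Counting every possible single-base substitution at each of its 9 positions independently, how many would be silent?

7

Codon 1 (TCC, Ser): 3 synonymous substitutions.
Codon 2 (CGT, Arg): 3 synonymous substitutions.
Codon 3 (GAG, Glu): 1 synonymous substitution.
Total: 3 + 3 + 1 = 7.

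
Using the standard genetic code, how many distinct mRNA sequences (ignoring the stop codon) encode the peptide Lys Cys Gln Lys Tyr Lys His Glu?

256

Lys: 2 codons.
Cys: 2 codons.
Gln: 2 codons.
Lys: 2 codons.
Tyr: 2 codons.
Lys: 2 codons.
His: 2 codons.
Glu: 2 codons.
2 × 2 × 2 × 2 × 2 × 2 × 2 × 2 = 256.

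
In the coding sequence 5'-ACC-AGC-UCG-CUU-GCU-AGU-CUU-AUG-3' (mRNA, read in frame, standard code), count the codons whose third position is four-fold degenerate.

5

Codon 1 ACC (Thr): third position 4-fold.
Codon 2 AGC (Ser): third position 2-fold.
Codon 3 UCG (Ser): third position 4-fold.
Codon 4 CUU (Leu): third position 4-fold.
Codon 5 GCU (Ala): third position 4-fold.
Codon 6 AGU (Ser): third position 2-fold.
Codon 7 CUU (Leu): third position 4-fold.
Codon 8 AUG (Met): third position 1-fold.
Four-fold degenerate third positions: 5.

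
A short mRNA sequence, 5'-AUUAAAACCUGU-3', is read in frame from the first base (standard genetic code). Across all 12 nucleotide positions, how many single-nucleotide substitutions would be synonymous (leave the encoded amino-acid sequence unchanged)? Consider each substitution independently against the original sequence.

Codon 1 (AUU, Ile): 2 synonymous substitutions.
Codon 2 (AAA, Lys): 1 synonymous substitution.
Codon 3 (ACC, Thr): 3 synonymous substitutions.
Codon 4 (UGU, Cys): 1 synonymous substitution.
Total: 2 + 1 + 3 + 1 = 7.

7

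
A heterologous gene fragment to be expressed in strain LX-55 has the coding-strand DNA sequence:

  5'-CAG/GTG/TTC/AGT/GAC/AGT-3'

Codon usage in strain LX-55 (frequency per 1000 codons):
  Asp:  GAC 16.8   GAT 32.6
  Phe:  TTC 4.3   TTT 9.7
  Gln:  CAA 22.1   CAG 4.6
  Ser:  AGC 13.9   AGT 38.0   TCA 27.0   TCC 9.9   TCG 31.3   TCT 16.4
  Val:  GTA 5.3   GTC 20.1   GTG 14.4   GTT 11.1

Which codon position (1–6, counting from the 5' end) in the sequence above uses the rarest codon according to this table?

3

Codon 1 CAG (Gln): 4.6 per 1000.
Codon 2 GTG (Val): 14.4 per 1000.
Codon 3 TTC (Phe): 4.3 per 1000.
Codon 4 AGT (Ser): 38.0 per 1000.
Codon 5 GAC (Asp): 16.8 per 1000.
Codon 6 AGT (Ser): 38.0 per 1000.
Lowest frequency is 4.3 at codon 3.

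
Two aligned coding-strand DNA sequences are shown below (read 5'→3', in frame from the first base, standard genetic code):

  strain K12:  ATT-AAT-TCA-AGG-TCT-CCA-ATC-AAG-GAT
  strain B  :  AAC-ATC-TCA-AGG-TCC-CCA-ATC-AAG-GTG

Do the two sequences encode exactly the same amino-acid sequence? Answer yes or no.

no

Codon 1: ATT Ile / AAC Asn — nonsynonymous.
Codon 2: AAT Asn / ATC Ile — nonsynonymous.
Codon 3: TCA Ser / TCA Ser — identical.
Codon 4: AGG Arg / AGG Arg — identical.
Codon 5: TCT Ser / TCC Ser — synonymous.
Codon 6: CCA Pro / CCA Pro — identical.
Codon 7: ATC Ile / ATC Ile — identical.
Codon 8: AAG Lys / AAG Lys — identical.
Codon 9: GAT Asp / GTG Val — nonsynonymous.
Nonsynonymous differences: 3 → different protein.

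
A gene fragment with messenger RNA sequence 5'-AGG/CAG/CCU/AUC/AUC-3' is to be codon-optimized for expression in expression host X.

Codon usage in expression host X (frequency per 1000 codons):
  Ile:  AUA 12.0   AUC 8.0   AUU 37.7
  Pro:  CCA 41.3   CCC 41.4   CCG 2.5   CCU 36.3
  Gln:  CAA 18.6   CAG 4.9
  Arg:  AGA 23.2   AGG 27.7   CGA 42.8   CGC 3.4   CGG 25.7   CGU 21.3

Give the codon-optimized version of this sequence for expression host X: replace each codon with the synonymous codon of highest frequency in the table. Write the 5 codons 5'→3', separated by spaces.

CGA CAA CCC AUU AUU

Codon 1 (Arg): best is CGA at 42.8.
Codon 2 (Gln): best is CAA at 18.6.
Codon 3 (Pro): best is CCC at 41.4.
Codon 4 (Ile): best is AUU at 37.7.
Codon 5 (Ile): best is AUU at 37.7.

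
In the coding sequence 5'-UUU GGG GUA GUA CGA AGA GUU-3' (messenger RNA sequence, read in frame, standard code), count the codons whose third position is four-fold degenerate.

5

Codon 1 UUU (Phe): third position 2-fold.
Codon 2 GGG (Gly): third position 4-fold.
Codon 3 GUA (Val): third position 4-fold.
Codon 4 GUA (Val): third position 4-fold.
Codon 5 CGA (Arg): third position 4-fold.
Codon 6 AGA (Arg): third position 2-fold.
Codon 7 GUU (Val): third position 4-fold.
Four-fold degenerate third positions: 5.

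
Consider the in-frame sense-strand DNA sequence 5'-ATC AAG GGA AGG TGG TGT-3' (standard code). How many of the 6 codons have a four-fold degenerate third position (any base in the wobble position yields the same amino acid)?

Codon 1 ATC (Ile): third position 3-fold.
Codon 2 AAG (Lys): third position 2-fold.
Codon 3 GGA (Gly): third position 4-fold.
Codon 4 AGG (Arg): third position 2-fold.
Codon 5 TGG (Trp): third position 1-fold.
Codon 6 TGT (Cys): third position 2-fold.
Four-fold degenerate third positions: 1.

1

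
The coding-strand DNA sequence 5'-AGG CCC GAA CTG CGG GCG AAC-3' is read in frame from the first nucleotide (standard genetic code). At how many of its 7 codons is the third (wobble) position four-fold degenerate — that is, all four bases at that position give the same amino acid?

4

Codon 1 AGG (Arg): third position 2-fold.
Codon 2 CCC (Pro): third position 4-fold.
Codon 3 GAA (Glu): third position 2-fold.
Codon 4 CTG (Leu): third position 4-fold.
Codon 5 CGG (Arg): third position 4-fold.
Codon 6 GCG (Ala): third position 4-fold.
Codon 7 AAC (Asn): third position 2-fold.
Four-fold degenerate third positions: 4.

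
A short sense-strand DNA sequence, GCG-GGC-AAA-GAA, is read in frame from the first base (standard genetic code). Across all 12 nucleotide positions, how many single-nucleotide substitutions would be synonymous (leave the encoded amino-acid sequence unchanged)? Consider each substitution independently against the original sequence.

8

Codon 1 (GCG, Ala): 3 synonymous substitutions.
Codon 2 (GGC, Gly): 3 synonymous substitutions.
Codon 3 (AAA, Lys): 1 synonymous substitution.
Codon 4 (GAA, Glu): 1 synonymous substitution.
Total: 3 + 3 + 1 + 1 = 8.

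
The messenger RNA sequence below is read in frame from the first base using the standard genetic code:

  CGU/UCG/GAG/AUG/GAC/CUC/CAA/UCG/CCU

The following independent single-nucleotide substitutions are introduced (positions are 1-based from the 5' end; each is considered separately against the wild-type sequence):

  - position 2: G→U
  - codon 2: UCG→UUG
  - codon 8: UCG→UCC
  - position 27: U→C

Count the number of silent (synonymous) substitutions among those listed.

2

Codon 1: CGU (Arg) → CUU (Leu) — missense.
Codon 2: UCG (Ser) → UUG (Leu) — missense.
Codon 8: UCG (Ser) → UCC (Ser) — synonymous.
Codon 9: CCU (Pro) → CCC (Pro) — synonymous.
Synonymous: 2 of 4.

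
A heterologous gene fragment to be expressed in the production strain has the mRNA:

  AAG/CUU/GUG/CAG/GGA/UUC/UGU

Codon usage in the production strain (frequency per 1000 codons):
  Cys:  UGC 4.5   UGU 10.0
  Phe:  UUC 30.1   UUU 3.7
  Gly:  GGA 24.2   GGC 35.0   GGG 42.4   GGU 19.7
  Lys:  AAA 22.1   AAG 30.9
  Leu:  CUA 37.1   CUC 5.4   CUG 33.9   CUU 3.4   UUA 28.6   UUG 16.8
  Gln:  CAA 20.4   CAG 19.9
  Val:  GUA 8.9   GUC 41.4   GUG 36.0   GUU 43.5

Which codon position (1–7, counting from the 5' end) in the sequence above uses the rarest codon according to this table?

2

Codon 1 AAG (Lys): 30.9 per 1000.
Codon 2 CUU (Leu): 3.4 per 1000.
Codon 3 GUG (Val): 36.0 per 1000.
Codon 4 CAG (Gln): 19.9 per 1000.
Codon 5 GGA (Gly): 24.2 per 1000.
Codon 6 UUC (Phe): 30.1 per 1000.
Codon 7 UGU (Cys): 10.0 per 1000.
Lowest frequency is 3.4 at codon 2.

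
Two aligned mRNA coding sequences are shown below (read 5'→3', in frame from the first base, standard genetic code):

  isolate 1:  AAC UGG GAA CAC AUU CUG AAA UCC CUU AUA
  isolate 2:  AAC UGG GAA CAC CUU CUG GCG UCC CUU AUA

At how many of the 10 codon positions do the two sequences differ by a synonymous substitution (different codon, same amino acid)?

Codon 1: AAC Asn / AAC Asn — identical.
Codon 2: UGG Trp / UGG Trp — identical.
Codon 3: GAA Glu / GAA Glu — identical.
Codon 4: CAC His / CAC His — identical.
Codon 5: AUU Ile / CUU Leu — nonsynonymous.
Codon 6: CUG Leu / CUG Leu — identical.
Codon 7: AAA Lys / GCG Ala — nonsynonymous.
Codon 8: UCC Ser / UCC Ser — identical.
Codon 9: CUU Leu / CUU Leu — identical.
Codon 10: AUA Ile / AUA Ile — identical.
Synonymous differences: 0.

0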